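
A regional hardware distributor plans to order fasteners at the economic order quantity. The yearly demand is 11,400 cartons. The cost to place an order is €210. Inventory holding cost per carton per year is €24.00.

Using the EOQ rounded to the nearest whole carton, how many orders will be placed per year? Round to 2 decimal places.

25.50 orders per year

2DS/H = 2·11,400·210/24 = 199,500.00
EOQ = √199,500.00 ≈ 446.65 → Q = 447
Orders per year = D/Q = 11,400 / 447 = 25.503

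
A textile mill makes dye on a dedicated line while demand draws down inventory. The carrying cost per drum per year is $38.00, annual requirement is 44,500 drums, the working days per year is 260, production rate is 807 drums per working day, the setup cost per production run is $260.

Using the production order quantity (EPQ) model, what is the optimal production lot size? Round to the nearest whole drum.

Daily demand d = 44,500/260 = 171.154; p = 807; 1 − d/p = 0.78791
EPQ = √(2DS / (H(1 − d/p)))
    = √(2 × 44,500 × 260 / (38 × 0.78791)) ≈ 879.12

879 drums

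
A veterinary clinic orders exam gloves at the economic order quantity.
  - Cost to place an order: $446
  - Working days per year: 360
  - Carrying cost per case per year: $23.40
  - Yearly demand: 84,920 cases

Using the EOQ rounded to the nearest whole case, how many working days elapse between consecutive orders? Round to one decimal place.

EOQ = √(2DS/H) = √(2 × 84,920 × 446 / 23.4)
    = √(3,237,121.37) ≈ 1,799.20 → Q = 1,799 cases
T = Q/D × 360 days = 1,799/84,920 × 360 = 7.626 days

7.6 days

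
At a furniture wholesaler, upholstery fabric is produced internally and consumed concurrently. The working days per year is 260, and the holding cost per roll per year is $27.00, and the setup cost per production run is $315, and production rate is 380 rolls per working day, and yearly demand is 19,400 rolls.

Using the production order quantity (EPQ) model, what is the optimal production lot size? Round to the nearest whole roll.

751 rolls

d = 19,400/260 = 74.6154 rolls/day;  effective holding cost H(1 − d/p) = 27·(1 − 74.6154/380) = 21.69838
Q* = √(2DS / H_eff) = √(2·19,400·315 / 21.69838) ≈ 750.51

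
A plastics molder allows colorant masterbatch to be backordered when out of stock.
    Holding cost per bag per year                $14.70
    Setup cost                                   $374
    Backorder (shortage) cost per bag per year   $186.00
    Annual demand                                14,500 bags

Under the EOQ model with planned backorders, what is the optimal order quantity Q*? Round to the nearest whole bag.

892 bags

Q* = √(2DS/H) · √((H + b)/b)
   = √(2 × 14,500 × 374 / 14.7) · √((14.7 + 186) / 186)
   = 858.966 × 1.0388 ≈ 892.26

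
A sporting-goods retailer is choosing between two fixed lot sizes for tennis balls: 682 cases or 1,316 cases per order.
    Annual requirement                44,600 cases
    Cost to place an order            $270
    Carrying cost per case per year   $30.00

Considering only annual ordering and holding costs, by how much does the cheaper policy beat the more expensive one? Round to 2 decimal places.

$1,003.56

TC(Q) = (D/Q)S + (Q/2)H
TC(682) = (44,600/682)×270 + (682/2)×30 = $27,886.89
TC(1,316) = (44,600/1,316)×270 + (1,316/2)×30 = $28,890.46
Lots of 682 are cheaper by $1,003.56.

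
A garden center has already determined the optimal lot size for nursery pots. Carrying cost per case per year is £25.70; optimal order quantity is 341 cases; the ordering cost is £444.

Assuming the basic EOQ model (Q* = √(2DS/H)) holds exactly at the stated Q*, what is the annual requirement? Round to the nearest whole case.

3,365 cases per year

From Q* = √(2DS/H) ⇒ Q*² = 2DS/H.
D = Q²H / (2S) = 341² × 25.7 / (2 × 444) = 3,365.34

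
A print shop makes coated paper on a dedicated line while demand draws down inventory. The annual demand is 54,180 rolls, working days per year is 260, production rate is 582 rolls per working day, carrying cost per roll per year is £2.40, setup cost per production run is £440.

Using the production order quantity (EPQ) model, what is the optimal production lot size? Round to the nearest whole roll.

5,563 rolls

Daily demand d = 54,180/260 = 208.385; p = 582; 1 − d/p = 0.64195
EPQ = √(2DS / (H(1 − d/p)))
    = √(2 × 54,180 × 440 / (2.4 × 0.64195)) ≈ 5,562.94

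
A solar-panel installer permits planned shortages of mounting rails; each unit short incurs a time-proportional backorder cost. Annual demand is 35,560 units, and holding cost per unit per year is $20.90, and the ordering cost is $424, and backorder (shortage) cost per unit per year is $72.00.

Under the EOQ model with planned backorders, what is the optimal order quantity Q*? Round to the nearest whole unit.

Basic EOQ = √(2·35,560·424/20.9) = 1,201.173
Backorder adjustment √((H+b)/b) = √((20.9+72)/72) = 1.1359
Q* = 1,201.173 × 1.1359 ≈ 1,364.42

1,364 units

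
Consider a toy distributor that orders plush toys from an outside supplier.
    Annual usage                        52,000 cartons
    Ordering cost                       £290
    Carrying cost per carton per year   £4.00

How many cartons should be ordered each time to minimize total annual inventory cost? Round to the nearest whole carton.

2,746 cartons

Q* = √(2·D·S / H) = √(2·52,000·290 / 4) = √7,540,000.0 ≈ 2,745.91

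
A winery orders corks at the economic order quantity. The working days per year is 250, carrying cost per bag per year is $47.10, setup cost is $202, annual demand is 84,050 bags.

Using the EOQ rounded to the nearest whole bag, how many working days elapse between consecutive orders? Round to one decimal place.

2.5 days

EOQ = √(2DS/H) = √(2 × 84,050 × 202 / 47.1)
    = √(720,938.43) ≈ 849.08 → Q = 849 bags
Days between orders = 250 / (D/Q) = 250 / 98.999 ≈ 2.525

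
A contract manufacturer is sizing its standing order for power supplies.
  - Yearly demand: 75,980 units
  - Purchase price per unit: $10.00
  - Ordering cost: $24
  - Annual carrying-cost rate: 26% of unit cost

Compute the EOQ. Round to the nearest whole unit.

Holding cost per unit per year: H = 26% × $10 = $2.6000
EOQ = √(2DS/H) = √(2 × 75,980 × 24 / 2.6)
    = √(1,402,707.69) ≈ 1,184.36

1,184 units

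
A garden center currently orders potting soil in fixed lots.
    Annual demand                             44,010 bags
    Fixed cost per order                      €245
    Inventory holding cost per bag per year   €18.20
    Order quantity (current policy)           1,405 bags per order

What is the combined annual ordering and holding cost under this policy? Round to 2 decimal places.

Orders/yr = 44,010/1,405 = 31.324; ordering cost = 31.324 × €245 = €7,674.34
Average inventory = 1,405/2 = 702.5; holding cost = 702.5 × €18.2 = €12,785.50
Total = €7,674.34 + €12,785.50 = €20,459.84

€20,459.84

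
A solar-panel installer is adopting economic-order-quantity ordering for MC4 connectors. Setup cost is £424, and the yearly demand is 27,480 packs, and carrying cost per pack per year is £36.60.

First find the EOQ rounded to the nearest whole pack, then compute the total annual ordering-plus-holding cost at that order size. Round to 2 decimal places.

£29,204.30

EOQ = √(2DS/H) = √(2 × 27,480 × 424 / 36.6)
    = √(636,695.08) ≈ 797.93 → Q = 798 packs
Ordering: D/Q × S = 27,480/798 × £424 = £14,600.90
Holding:  Q/2 × H = 798/2 × £36.6 = £14,603.40
Total = £14,600.90 + £14,603.40 = £29,204.30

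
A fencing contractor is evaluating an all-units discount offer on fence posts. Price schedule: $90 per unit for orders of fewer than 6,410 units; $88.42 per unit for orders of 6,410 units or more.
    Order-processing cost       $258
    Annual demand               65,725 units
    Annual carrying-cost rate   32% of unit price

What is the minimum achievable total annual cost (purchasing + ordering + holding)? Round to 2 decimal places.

$5,904,733.46

H₁ = 32%×$90 = $28.8000;  H₂ = 32%×$88.42 = $28.2944
EOQ₁ = √(2×65,725×258/28.8000) = 1,085.16  (< 6,410, feasible at tier 1)
EOQ₂ = √(2×65,725×258/28.2944) = 1,094.81  (< 6,410 → use Q = 6,410 at tier-2 price)
TC(tier 1 (EOQ₁), Q≈1,085.2) = $5,946,502.62
TC(tier 2, Q≈6,410.0) = $5,904,733.46
Minimum at tier 2: $5,904,733.46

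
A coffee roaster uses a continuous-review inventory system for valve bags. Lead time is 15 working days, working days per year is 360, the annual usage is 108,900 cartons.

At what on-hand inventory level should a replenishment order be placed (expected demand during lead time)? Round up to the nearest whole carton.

Daily demand d = 108,900 / 360 = 302.500 cartons/day
Demand during lead time = 302.500 × 15 = 4,537.50
Reorder point = 4,537.50 → round up

4,538 cartons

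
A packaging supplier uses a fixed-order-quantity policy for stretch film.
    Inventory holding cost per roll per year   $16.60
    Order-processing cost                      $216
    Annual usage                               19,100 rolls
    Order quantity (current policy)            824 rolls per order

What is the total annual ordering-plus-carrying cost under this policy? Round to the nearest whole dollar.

Annual ordering cost = (D/Q)·S = (19,100/824) × 216 = $5,006.80
Annual holding cost  = (Q/2)·H = (824/2) × 16.6 = $6,839.20
Total = $5,006.80 + $6,839.20 = $11,846.00

$11,846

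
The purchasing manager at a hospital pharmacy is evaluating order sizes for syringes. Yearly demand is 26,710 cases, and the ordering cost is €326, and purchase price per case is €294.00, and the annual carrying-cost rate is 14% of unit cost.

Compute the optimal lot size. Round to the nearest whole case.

H = i·C = 0.14 × €294 = €41.1600 per case-year
EOQ = √(2DS/H) = √(2 × 26,710 × 326 / 41.16)
    = √(423,103.01) ≈ 650.46

650 cases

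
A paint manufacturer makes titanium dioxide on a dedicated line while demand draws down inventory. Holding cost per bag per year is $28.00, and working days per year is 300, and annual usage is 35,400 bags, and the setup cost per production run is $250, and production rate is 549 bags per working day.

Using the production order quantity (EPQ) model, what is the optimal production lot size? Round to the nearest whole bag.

d = 35,400/300 = 118.0000 bags/day;  effective holding cost H(1 − d/p) = 28·(1 − 118.0000/549) = 21.98179
Q* = √(2DS / H_eff) = √(2·35,400·250 / 21.98179) ≈ 897.34

897 bags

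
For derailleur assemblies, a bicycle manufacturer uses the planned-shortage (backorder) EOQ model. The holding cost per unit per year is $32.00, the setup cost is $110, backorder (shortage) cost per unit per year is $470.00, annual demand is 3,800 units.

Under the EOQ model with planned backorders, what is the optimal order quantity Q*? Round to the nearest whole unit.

Q* = √(2DS/H) · √((H + b)/b)
   = √(2 × 3,800 × 110 / 32) · √((32 + 470) / 470)
   = 161.632 × 1.0335 ≈ 167.04

167 units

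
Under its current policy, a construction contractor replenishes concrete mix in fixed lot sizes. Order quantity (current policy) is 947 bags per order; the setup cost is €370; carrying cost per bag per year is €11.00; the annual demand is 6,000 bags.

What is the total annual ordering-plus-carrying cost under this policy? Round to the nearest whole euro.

€7,553

Orders/yr = 6,000/947 = 6.336; ordering cost = 6.336 × €370 = €2,344.24
Average inventory = 947/2 = 473.5; holding cost = 473.5 × €11 = €5,208.50
Total = €2,344.24 + €5,208.50 = €7,552.74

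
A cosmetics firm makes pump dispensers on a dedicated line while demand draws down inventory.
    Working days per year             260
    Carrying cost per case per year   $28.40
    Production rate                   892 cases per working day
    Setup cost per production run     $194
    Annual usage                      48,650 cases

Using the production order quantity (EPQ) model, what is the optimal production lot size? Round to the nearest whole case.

917 cases

Daily demand d = 48,650/260 = 187.115; p = 892; 1 − d/p = 0.79023
EPQ = √(2DS / (H(1 − d/p)))
    = √(2 × 48,650 × 194 / (28.4 × 0.79023)) ≈ 917.11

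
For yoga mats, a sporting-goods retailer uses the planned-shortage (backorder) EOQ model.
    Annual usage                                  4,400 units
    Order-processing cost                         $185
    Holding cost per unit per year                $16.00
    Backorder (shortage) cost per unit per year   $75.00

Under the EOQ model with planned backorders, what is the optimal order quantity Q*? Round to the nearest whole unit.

351 units

Basic EOQ = √(2·4,400·185/16) = 318.983
Backorder adjustment √((H+b)/b) = √((16+75)/75) = 1.1015
Q* = 318.983 × 1.1015 ≈ 351.36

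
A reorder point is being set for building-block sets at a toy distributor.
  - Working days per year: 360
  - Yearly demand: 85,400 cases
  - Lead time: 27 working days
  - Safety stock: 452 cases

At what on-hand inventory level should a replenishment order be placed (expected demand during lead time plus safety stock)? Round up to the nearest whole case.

Daily demand d = 85,400 / 360 = 237.222 cases/day
Demand during lead time = 237.222 × 27 = 6,405.00
Reorder point = 6,405.00 + 452 = 6,857.00 → round up

6,857 cases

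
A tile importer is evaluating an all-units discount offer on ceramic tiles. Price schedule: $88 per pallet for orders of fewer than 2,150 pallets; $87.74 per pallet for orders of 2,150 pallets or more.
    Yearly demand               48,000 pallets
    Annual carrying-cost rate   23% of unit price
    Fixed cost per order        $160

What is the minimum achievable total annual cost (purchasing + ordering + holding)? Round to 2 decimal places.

$4,236,785.81

H₁ = 23%×$88 = $20.2400;  H₂ = 23%×$87.74 = $20.1802
EOQ₁ = √(2×48,000×160/20.2400) = 871.14  (< 2,150, feasible at tier 1)
EOQ₂ = √(2×48,000×160/20.1802) = 872.43  (< 2,150 → use Q = 2,150 at tier-2 price)
TC(tier 1 (EOQ₁), Q≈871.1) = $4,241,631.97
TC(tier 2, Q≈2,150.0) = $4,236,785.81
Minimum at tier 2: $4,236,785.81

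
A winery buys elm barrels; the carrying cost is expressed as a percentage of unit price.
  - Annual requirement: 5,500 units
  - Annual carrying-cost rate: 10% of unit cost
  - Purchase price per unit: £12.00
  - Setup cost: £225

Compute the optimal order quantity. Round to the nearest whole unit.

H = i·C = 0.1 × £12 = £1.2000 per unit-year
2DS/H = 2·5,500·225/1.2 = 2,062,500.00
EOQ = √2,062,500.00 ≈ 1,436.14

1,436 units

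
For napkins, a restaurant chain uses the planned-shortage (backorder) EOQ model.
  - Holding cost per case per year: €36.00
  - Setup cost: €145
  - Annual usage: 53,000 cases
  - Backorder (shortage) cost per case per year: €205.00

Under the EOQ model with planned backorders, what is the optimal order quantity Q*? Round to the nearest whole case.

Q* = √(2DS/H) · √((H + b)/b)
   = √(2 × 53,000 × 145 / 36) · √((36 + 205) / 205)
   = 653.410 × 1.0843 ≈ 708.46

708 cases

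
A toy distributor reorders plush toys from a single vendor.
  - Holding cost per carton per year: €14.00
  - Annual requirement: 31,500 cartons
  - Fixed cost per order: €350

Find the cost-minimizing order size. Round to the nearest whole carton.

2DS/H = 2·31,500·350/14 = 1,575,000.00
EOQ = √1,575,000.00 ≈ 1,254.99

1,255 cartons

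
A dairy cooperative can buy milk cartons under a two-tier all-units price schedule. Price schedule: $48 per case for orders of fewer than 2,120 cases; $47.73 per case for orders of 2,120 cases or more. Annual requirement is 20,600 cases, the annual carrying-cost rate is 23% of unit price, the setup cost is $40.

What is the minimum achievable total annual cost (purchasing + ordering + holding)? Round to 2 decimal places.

$993,065.43

H₁ = 23%×$48 = $11.0400;  H₂ = 23%×$47.73 = $10.9779
EOQ₁ = √(2×20,600×40/11.0400) = 386.36  (< 2,120, feasible at tier 1)
EOQ₂ = √(2×20,600×40/10.9779) = 387.45  (< 2,120 → use Q = 2,120 at tier-2 price)
TC(tier 1 (EOQ₁), Q≈386.4) = $993,065.43
TC(tier 2, Q≈2,120.0) = $995,263.25
Minimum at tier 1 (EOQ₁): $993,065.43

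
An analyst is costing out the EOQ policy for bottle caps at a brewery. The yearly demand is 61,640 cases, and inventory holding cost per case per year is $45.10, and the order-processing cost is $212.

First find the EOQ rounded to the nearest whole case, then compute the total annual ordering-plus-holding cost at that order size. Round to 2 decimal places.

$34,332.27

EOQ = √(2DS/H) = √(2 × 61,640 × 212 / 45.1)
    = √(579,498.00) ≈ 761.25 → Q = 761 cases
Ordering: D/Q × S = 61,640/761 × $212 = $17,171.72
Holding:  Q/2 × H = 761/2 × $45.1 = $17,160.55
Total = $17,171.72 + $17,160.55 = $34,332.27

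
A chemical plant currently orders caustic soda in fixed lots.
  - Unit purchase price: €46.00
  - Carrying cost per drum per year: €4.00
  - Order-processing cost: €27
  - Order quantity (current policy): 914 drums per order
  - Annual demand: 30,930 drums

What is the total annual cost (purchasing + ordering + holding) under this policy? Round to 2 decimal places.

€1,425,521.69

Orders/yr = 30,930/914 = 33.840; ordering cost = 33.840 × €27 = €913.69
Average inventory = 914/2 = 457; holding cost = 457 × €4 = €1,828.00
Purchase cost = D·C = 30,930 × 46 = €1,422,780.00
Total = €913.69 + €1,828.00 + €1,422,780.00 = €1,425,521.69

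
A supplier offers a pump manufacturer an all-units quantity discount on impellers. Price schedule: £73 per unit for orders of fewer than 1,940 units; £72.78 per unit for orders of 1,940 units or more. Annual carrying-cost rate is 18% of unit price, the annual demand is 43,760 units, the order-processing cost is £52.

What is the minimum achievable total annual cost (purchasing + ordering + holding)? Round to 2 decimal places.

£3,198,733.14

H₁ = 18%×£73 = £13.1400;  H₂ = 18%×£72.78 = £13.1004
EOQ₁ = √(2×43,760×52/13.1400) = 588.52  (< 1,940, feasible at tier 1)
EOQ₂ = √(2×43,760×52/13.1004) = 589.40  (< 1,940 → use Q = 1,940 at tier-2 price)
TC(tier 1 (EOQ₁), Q≈588.5) = £3,202,213.09
TC(tier 2, Q≈1,940.0) = £3,198,733.14
Minimum at tier 2: £3,198,733.14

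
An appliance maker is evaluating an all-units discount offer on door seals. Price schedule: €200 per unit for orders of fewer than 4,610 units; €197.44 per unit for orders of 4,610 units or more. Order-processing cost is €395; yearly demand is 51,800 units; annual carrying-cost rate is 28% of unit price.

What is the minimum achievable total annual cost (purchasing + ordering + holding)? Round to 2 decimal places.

H₁ = 28%×€200 = €56.0000;  H₂ = 28%×€197.44 = €55.2832
EOQ₁ = √(2×51,800×395/56.0000) = 854.84  (< 4,610, feasible at tier 1)
EOQ₂ = √(2×51,800×395/55.2832) = 860.36  (< 4,610 → use Q = 4,610 at tier-2 price)
TC(tier 1 (EOQ₁), Q≈854.8) = €10,407,870.99
TC(tier 2, Q≈4,610.0) = €10,359,258.17
Minimum at tier 2: €10,359,258.17

€10,359,258.17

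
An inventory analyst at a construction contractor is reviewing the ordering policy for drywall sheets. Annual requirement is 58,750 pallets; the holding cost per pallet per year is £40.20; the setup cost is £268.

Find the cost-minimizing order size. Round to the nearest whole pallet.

885 pallets

EOQ = √(2DS/H) = √(2 × 58,750 × 268 / 40.2)
    = √(783,333.33) ≈ 885.06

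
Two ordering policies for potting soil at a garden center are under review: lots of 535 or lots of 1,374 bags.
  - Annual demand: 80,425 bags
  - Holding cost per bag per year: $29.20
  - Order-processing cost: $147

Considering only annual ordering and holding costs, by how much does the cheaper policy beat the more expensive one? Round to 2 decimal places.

$1,244.26

For each Q, cost = (D/Q)·S + (Q/2)·H.
TC(535) = (80,425/535)×147 + (535/2)×29.2 = $29,909.08
TC(1,374) = (80,425/1,374)×147 + (1,374/2)×29.2 = $28,664.82
|ΔTC| = |$29,909.08 − $28,664.82| = $1,244.26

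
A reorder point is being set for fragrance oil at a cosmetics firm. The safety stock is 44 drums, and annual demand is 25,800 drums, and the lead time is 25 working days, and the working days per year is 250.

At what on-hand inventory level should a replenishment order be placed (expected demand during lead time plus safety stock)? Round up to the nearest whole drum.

2,624 drums

Daily demand d = 25,800 / 250 = 103.200 drums/day
Demand during lead time = 103.200 × 25 = 2,580.00
Reorder point = 2,580.00 + 44 = 2,624.00 → round up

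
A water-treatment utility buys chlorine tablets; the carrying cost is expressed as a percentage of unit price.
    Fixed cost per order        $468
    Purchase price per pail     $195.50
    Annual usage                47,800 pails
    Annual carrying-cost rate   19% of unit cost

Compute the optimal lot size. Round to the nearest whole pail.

1,097 pails

Holding cost per pail per year: H = 19% × $195.5 = $37.1450
Q* = √(2·D·S / H) = √(2·47,800·468 / 37.145) = √1,204,490.5 ≈ 1,097.49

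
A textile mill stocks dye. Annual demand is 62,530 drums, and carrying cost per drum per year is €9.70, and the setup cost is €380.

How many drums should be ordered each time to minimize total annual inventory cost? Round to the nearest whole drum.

Q* = √(2·D·S / H) = √(2·62,530·380 / 9.7) = √4,899,257.7 ≈ 2,213.43

2,213 drums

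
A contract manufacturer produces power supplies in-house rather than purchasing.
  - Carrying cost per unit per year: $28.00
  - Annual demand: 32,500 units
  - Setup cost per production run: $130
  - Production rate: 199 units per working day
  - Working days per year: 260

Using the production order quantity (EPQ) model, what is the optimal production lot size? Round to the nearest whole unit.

d = 32,500/260 = 125.0000 units/day;  effective holding cost H(1 − d/p) = 28·(1 − 125.0000/199) = 10.41206
Q* = √(2DS / H_eff) = √(2·32,500·130 / 10.41206) ≈ 900.87

901 units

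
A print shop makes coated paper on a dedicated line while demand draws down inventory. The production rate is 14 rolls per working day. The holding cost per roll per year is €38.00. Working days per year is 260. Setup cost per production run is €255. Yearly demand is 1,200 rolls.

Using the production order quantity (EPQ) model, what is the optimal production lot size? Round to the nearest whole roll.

155 rolls

Daily demand d = 1,200/260 = 4.615; p = 14; 1 − d/p = 0.67033
EPQ = √(2DS / (H(1 − d/p)))
    = √(2 × 1,200 × 255 / (38 × 0.67033)) ≈ 155.00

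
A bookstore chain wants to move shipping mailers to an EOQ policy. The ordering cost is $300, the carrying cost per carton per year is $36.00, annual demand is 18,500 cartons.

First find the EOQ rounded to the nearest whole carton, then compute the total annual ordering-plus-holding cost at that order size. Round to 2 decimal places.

Q* = √(2·D·S / H) = √(2·18,500·300 / 36) = √308,333.3 ≈ 555.28 → Q = 555 cartons
Annual ordering cost = (D/Q)·S = (18,500/555) × 300 = $10,000.00
Annual holding cost  = (Q/2)·H = (555/2) × 36 = $9,990.00
Total = $10,000.00 + $9,990.00 = $19,990.00

$19,990.00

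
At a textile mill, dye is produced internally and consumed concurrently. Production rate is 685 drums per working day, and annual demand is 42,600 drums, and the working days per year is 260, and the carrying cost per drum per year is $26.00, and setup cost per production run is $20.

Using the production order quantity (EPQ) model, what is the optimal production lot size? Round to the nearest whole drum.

d = 42,600/260 = 163.8462 drums/day;  effective holding cost H(1 − d/p) = 26·(1 − 163.8462/685) = 19.78102
Q* = √(2DS / H_eff) = √(2·42,600·20 / 19.78102) ≈ 293.50

294 drums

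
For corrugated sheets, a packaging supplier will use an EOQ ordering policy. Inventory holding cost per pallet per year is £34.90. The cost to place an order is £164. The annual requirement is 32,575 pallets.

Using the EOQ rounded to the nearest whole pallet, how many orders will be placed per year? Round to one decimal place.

58.9 orders per year

EOQ = √(2DS/H) = √(2 × 32,575 × 164 / 34.9)
    = √(306,149.00) ≈ 553.31 → Q = 553
N = D/Q = 32,575/553 ≈ 58.906 orders/yr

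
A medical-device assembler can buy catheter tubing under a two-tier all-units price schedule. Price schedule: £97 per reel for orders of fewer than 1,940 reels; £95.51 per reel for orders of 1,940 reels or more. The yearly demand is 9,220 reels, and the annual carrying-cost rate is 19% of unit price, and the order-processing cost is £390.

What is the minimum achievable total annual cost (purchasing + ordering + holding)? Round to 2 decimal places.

H₁ = 19%×£97 = £18.4300;  H₂ = 19%×£95.51 = £18.1469
EOQ₁ = √(2×9,220×390/18.4300) = 624.67  (< 1,940, feasible at tier 1)
EOQ₂ = √(2×9,220×390/18.1469) = 629.52  (< 1,940 → use Q = 1,940 at tier-2 price)
TC(tier 1 (EOQ₁), Q≈624.7) = £905,852.65
TC(tier 2, Q≈1,940.0) = £900,058.20
Minimum at tier 2: £900,058.20

£900,058.20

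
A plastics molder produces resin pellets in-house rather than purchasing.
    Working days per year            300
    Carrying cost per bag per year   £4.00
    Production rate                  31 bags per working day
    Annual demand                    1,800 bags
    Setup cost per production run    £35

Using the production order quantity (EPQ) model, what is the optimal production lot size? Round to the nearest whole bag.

198 bags

d = 1,800/300 = 6.0000 bags/day;  effective holding cost H(1 − d/p) = 4·(1 − 6.0000/31) = 3.22581
Q* = √(2DS / H_eff) = √(2·1,800·35 / 3.22581) ≈ 197.64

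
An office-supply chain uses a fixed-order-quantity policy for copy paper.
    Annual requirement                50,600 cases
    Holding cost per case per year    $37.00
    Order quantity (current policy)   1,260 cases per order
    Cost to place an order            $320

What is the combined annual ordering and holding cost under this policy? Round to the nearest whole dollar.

Annual ordering cost = (D/Q)·S = (50,600/1,260) × 320 = $12,850.79
Annual holding cost  = (Q/2)·H = (1,260/2) × 37 = $23,310.00
Total = $12,850.79 + $23,310.00 = $36,160.79

$36,161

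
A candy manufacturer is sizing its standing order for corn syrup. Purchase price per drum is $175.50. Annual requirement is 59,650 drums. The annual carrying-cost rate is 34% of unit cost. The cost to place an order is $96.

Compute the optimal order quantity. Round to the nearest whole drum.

H = i·C = 0.34 × $175.5 = $59.6700 per drum-year
Optimal lot size Q* = (2 × 59,650 × $96 / $59.67)^½ ≈ 438.10

438 drums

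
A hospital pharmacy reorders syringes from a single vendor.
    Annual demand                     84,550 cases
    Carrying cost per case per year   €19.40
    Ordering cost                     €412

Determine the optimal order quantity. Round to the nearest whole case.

2DS/H = 2·84,550·412/19.4 = 3,591,195.88
EOQ = √3,591,195.88 ≈ 1,895.05

1,895 cases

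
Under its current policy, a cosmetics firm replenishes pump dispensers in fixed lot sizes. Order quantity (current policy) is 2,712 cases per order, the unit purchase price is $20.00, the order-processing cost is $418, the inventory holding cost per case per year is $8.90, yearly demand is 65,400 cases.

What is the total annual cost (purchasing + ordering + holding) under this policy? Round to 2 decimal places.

$1,330,148.49

Ordering: D/Q × S = 65,400/2,712 × $418 = $10,080.09
Holding:  Q/2 × H = 2,712/2 × $8.9 = $12,068.40
Purchase cost = D·C = 65,400 × 20 = $1,308,000.00
Total = $10,080.09 + $12,068.40 + $1,308,000.00 = $1,330,148.49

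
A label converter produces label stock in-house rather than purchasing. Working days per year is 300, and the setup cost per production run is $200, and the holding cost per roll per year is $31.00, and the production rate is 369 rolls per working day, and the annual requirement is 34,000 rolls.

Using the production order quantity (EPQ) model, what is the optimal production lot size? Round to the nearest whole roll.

796 rolls

Daily demand d = 34,000/300 = 113.333; p = 369; 1 − d/p = 0.69286
EPQ = √(2DS / (H(1 − d/p)))
    = √(2 × 34,000 × 200 / (31 × 0.69286)) ≈ 795.73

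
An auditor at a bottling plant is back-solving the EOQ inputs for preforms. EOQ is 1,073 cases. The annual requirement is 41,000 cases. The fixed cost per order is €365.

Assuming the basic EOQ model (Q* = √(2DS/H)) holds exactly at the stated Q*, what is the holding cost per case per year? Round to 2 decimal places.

Since Q* = (2DS/H)^½, squaring gives Q*²·H = 2DS.
H = 2DS / Q² = 2 × 41,000 × 365 / 1,073² = 25.9960

€26.00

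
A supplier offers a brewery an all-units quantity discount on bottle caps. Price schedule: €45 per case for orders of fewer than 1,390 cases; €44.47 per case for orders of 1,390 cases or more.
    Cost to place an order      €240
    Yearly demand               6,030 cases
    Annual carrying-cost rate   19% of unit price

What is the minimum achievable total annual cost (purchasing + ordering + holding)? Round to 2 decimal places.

€275,067.51

H₁ = 19%×€45 = €8.5500;  H₂ = 19%×€44.47 = €8.4493
EOQ₁ = √(2×6,030×240/8.5500) = 581.83  (< 1,390, feasible at tier 1)
EOQ₂ = √(2×6,030×240/8.4493) = 585.29  (< 1,390 → use Q = 1,390 at tier-2 price)
TC(tier 1 (EOQ₁), Q≈581.8) = €276,324.65
TC(tier 2, Q≈1,390.0) = €275,067.51
Minimum at tier 2: €275,067.51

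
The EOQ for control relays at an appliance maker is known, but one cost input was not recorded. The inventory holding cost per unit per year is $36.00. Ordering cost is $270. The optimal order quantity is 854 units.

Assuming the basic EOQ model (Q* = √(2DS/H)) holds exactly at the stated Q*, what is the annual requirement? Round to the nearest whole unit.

From Q* = √(2DS/H) ⇒ Q*² = 2DS/H.
D = Q²H / (2S) = 854² × 36 / (2 × 270) = 48,621.07

48,621 units per year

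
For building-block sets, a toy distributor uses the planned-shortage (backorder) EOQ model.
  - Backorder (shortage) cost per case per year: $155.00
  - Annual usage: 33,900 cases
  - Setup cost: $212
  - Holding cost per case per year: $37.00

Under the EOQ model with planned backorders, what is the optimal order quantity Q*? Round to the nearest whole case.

694 cases

Basic EOQ = √(2·33,900·212/37) = 623.278
Backorder adjustment √((H+b)/b) = √((37+155)/155) = 1.1130
Q* = 623.278 × 1.1130 ≈ 693.69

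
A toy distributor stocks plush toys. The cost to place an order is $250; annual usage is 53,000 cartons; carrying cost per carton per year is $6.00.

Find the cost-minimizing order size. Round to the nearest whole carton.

2,102 cartons

Q* = √(2·D·S / H) = √(2·53,000·250 / 6) = √4,416,666.7 ≈ 2,101.59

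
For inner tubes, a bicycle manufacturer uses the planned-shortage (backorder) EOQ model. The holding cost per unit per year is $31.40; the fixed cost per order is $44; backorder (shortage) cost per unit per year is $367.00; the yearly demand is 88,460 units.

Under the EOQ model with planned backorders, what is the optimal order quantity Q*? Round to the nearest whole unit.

Basic EOQ = √(2·88,460·44/31.4) = 497.909
Backorder adjustment √((H+b)/b) = √((31.4+367)/367) = 1.0419
Q* = 497.909 × 1.0419 ≈ 518.77

519 units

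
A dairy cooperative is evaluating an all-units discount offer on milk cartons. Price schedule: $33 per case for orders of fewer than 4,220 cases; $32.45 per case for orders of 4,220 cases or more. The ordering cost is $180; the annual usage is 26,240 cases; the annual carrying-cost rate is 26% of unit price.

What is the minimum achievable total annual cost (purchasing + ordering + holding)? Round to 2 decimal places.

$870,409.31

H₁ = 26%×$33 = $8.5800;  H₂ = 26%×$32.45 = $8.4370
EOQ₁ = √(2×26,240×180/8.5800) = 1,049.28  (< 4,220, feasible at tier 1)
EOQ₂ = √(2×26,240×180/8.4370) = 1,058.13  (< 4,220 → use Q = 4,220 at tier-2 price)
TC(tier 1 (EOQ₁), Q≈1,049.3) = $874,922.78
TC(tier 2, Q≈4,220.0) = $870,409.31
Minimum at tier 2: $870,409.31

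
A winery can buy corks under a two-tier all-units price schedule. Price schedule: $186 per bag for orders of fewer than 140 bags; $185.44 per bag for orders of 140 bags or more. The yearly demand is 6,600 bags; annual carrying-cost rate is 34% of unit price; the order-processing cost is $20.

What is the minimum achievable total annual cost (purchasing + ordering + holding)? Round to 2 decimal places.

$1,229,260.33

H₁ = 34%×$186 = $63.2400;  H₂ = 34%×$185.44 = $63.0496
EOQ₁ = √(2×6,600×20/63.2400) = 64.61  (< 140, feasible at tier 1)
EOQ₂ = √(2×6,600×20/63.0496) = 64.71  (< 140 → use Q = 140 at tier-2 price)
TC(tier 1 (EOQ₁), Q≈64.6) = $1,231,686.00
TC(tier 2, Q≈140.0) = $1,229,260.33
Minimum at tier 2: $1,229,260.33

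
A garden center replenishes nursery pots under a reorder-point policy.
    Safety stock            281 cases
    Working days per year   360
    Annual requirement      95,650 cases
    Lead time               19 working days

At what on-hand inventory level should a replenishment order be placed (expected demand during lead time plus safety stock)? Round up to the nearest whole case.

Daily demand d = 95,650 / 360 = 265.694 cases/day
Demand during lead time = 265.694 × 19 = 5,048.19
Reorder point = 5,048.19 + 281 = 5,329.19 → round up

5,330 cases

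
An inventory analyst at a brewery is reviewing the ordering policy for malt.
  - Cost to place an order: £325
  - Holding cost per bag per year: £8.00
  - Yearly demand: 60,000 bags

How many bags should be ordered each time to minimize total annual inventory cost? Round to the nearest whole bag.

2,208 bags

Q* = √(2·D·S / H) = √(2·60,000·325 / 8) = √4,875,000.0 ≈ 2,207.94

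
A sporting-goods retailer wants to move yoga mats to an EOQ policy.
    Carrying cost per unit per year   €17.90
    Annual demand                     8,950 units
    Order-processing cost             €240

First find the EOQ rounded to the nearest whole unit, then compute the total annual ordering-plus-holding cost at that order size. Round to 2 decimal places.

EOQ = √(2DS/H) = √(2 × 8,950 × 240 / 17.9)
    = √(240,000.00) ≈ 489.90 → Q = 490 units
Annual ordering cost = (D/Q)·S = (8,950/490) × 240 = €4,383.67
Annual holding cost  = (Q/2)·H = (490/2) × 17.9 = €4,385.50
Total = €4,383.67 + €4,385.50 = €8,769.17

€8,769.17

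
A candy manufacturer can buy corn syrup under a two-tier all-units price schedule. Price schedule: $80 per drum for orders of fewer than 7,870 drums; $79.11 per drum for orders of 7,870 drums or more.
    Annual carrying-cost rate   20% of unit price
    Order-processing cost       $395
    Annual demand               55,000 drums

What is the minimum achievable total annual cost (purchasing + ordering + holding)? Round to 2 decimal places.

H₁ = 20%×$80 = $16.0000;  H₂ = 20%×$79.11 = $15.8220
EOQ₁ = √(2×55,000×395/16.0000) = 1,647.92  (< 7,870, feasible at tier 1)
EOQ₂ = √(2×55,000×395/15.8220) = 1,657.16  (< 7,870 → use Q = 7,870 at tier-2 price)
TC(tier 1 (EOQ₁), Q≈1,647.9) = $4,426,366.65
TC(tier 2, Q≈7,870.0) = $4,416,070.05
Minimum at tier 2: $4,416,070.05

$4,416,070.05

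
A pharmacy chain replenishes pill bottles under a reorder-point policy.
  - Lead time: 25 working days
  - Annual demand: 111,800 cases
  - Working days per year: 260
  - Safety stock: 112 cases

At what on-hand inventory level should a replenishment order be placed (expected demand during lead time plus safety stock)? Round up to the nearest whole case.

Daily demand d = 111,800 / 260 = 430.000 cases/day
Demand during lead time = 430.000 × 25 = 10,750.00
Reorder point = 10,750.00 + 112 = 10,862.00 → round up

10,862 cases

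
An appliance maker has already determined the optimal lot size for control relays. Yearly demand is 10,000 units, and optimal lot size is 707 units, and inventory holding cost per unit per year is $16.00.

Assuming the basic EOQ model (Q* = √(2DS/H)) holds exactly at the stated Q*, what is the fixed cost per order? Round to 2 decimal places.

Since Q* = (2DS/H)^½, squaring gives Q*²·H = 2DS.
S = Q²H / (2D) = 707² × 16 / (2 × 10,000) = 399.8792

$399.88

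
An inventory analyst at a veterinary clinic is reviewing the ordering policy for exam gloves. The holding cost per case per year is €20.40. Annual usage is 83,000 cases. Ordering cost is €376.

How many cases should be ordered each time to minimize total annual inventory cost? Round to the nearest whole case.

Optimal lot size Q* = (2 × 83,000 × €376 / €20.4)^½ ≈ 1,749.17

1,749 cases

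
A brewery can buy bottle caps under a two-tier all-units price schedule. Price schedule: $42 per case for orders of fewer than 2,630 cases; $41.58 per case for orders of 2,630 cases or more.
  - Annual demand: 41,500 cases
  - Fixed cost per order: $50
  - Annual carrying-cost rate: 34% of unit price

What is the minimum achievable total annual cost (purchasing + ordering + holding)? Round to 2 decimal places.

H₁ = 34%×$42 = $14.2800;  H₂ = 34%×$41.58 = $14.1372
EOQ₁ = √(2×41,500×50/14.2800) = 539.09  (< 2,630, feasible at tier 1)
EOQ₂ = √(2×41,500×50/14.1372) = 541.80  (< 2,630 → use Q = 2,630 at tier-2 price)
TC(tier 1 (EOQ₁), Q≈539.1) = $1,750,698.18
TC(tier 2, Q≈2,630.0) = $1,744,949.39
Minimum at tier 2: $1,744,949.39

$1,744,949.39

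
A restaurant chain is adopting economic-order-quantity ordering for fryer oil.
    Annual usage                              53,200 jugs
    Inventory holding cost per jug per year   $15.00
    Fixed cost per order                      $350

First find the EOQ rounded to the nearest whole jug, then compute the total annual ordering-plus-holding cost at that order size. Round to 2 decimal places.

$23,634.72

Optimal lot size Q* = (2 × 53,200 × $350 / $15)^½ ≈ 1,575.65 → Q = 1,576 jugs
Annual ordering cost = (D/Q)·S = (53,200/1,576) × 350 = $11,814.72
Annual holding cost  = (Q/2)·H = (1,576/2) × 15 = $11,820.00
Total = $11,814.72 + $11,820.00 = $23,634.72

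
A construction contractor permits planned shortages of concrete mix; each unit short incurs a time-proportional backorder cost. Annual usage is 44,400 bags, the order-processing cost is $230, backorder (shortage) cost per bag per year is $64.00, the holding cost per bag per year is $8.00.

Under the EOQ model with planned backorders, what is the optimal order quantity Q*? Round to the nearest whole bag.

Basic EOQ = √(2·44,400·230/8) = 1,597.811
Backorder adjustment √((H+b)/b) = √((8+64)/64) = 1.0607
Q* = 1,597.811 × 1.0607 ≈ 1,694.73

1,695 bags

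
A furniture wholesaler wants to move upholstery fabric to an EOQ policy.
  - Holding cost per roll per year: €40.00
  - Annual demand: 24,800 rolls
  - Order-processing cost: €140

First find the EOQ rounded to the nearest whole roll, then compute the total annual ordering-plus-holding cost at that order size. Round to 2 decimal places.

Q* = √(2·D·S / H) = √(2·24,800·140 / 40) = √173,600.0 ≈ 416.65 → Q = 417 rolls
Ordering: D/Q × S = 24,800/417 × €140 = €8,326.14
Holding:  Q/2 × H = 417/2 × €40 = €8,340.00
Total = €8,326.14 + €8,340.00 = €16,666.14

€16,666.14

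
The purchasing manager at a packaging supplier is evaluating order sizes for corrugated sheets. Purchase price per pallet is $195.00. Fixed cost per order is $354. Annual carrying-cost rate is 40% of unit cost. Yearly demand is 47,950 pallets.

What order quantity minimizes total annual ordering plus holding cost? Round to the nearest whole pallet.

Holding cost per pallet per year: H = 40% × $195 = $78.0000
EOQ = √(2DS/H) = √(2 × 47,950 × 354 / 78)
    = √(435,238.46) ≈ 659.73

660 pallets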